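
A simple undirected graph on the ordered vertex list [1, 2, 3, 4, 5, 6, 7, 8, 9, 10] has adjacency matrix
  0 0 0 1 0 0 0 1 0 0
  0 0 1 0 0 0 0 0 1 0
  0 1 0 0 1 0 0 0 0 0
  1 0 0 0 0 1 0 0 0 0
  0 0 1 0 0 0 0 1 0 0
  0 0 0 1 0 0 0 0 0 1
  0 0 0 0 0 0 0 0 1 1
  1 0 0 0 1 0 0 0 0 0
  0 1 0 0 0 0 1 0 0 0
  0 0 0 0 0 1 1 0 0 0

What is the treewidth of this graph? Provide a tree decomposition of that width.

Each bag holds 3 vertices, so the decomposition has width 2, which upper-bounds the treewidth. The edges 1–4–6–10–7–9–2–3–5–8–1 form a cycle, so G is not a tree and its treewidth is at least 2. Therefore the treewidth is 2.

Treewidth 2.
Bags: B1 = {1, 4, 6}  B2 = {1, 6, 10}  B3 = {1, 7, 10}  B4 = {1, 7, 9}  B5 = {1, 2, 9}  B6 = {1, 2, 3}  B7 = {1, 3, 5}  B8 = {1, 5, 8}
Tree: B1–B2, B2–B3, B3–B4, B4–B5, B5–B6, B6–B7, B7–B8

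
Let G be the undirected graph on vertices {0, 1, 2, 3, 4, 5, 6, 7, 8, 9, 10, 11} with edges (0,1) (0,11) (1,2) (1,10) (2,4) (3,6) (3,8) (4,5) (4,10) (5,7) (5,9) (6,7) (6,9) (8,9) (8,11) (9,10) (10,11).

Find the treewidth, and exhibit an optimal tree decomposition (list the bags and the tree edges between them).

Each bag holds 4 vertices, so the decomposition has width 3, which upper-bounds the treewidth. For the lower bound: the 4 vertex sets {0,1,2}, {4}, {10}, {5,8,9,11} are disjoint, each induces a connected subgraph, and every pair is joined by at least one edge of G. Contracting each set to a single vertex therefore yields K_{4} as a minor, and since treewidth is minor-monotone, tw(G) ≥ tw(K_{4}) = 3. The upper and lower bounds meet at 3, so that is the treewidth.

Treewidth 3.
One optimal decomposition is:
Bags: B1 = {0, 1, 2, 4}  B2 = {0, 1, 4, 10}  B3 = {0, 4, 10, 11}  B4 = {4, 5, 10, 11}  B5 = {5, 9, 10, 11}  B6 = {5, 8, 9, 11}  B7 = {5, 7, 8, 9}  B8 = {6, 7, 8, 9}  B9 = {3, 6, 7, 8}
Tree: B1–B2, B2–B3, B3–B4, B4–B5, B5–B6, B6–B7, B7–B8, B8–B9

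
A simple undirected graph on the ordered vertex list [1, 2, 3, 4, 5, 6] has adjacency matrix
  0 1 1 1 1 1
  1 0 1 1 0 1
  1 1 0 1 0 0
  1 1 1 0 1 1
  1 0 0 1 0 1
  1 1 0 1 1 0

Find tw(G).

3

A width-3 tree decomposition is:
Bags: B1 = {1, 4, 5, 6}  B2 = {1, 2, 4, 6}  B3 = {1, 2, 3, 4}
Tree: B1–B2, B2–B3
The largest bag has 4 vertices, giving width 3; this decomposition certifies tw(G) ≤ 3. Conversely, {1, 2, 3, 4} is a clique of size 4, and the vertices of any clique must share a bag in every tree decomposition; so some bag has ≥ 4 vertices and tw(G) ≥ 3. The upper and lower bounds meet at 3, so that is the treewidth.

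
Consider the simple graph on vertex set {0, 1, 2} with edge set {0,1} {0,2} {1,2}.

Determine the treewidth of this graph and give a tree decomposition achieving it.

Treewidth 2.
One such decomposition:
Bags: B1 = {0, 1, 2}
Tree: (single bag)

With just one bag of size 3, the width is 3 − 1 = 2, so tw(G) ≤ 2. Conversely, {0, 1, 2} is a clique of size 3, and the vertices of any clique must share a bag in every tree decomposition; so some bag has ≥ 3 vertices and tw(G) ≥ 2. Combining the bounds, tw(G) = 2.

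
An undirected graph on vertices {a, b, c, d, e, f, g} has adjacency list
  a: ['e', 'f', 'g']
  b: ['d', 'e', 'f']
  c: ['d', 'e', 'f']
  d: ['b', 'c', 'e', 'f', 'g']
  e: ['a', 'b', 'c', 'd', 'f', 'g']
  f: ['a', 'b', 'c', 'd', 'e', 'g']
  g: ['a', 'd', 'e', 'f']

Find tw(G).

3

A width-3 tree decomposition is:
Bags: B1 = {c, d, e, f}  B2 = {b, d, e, f}  B3 = {d, e, f, g}  B4 = {a, e, f, g}
Tree: B1–B2, B1–B3, B3–B4
Every bag has size at most 4, so the width is 4 − 1 = 3 and tw(G) ≤ 3. For the lower bound, the 4 vertices {d, e, f, g} are pairwise adjacent, and any tree decomposition puts a clique entirely inside one bag — forcing width ≥ 3. The upper and lower bounds meet at 3, so that is the treewidth.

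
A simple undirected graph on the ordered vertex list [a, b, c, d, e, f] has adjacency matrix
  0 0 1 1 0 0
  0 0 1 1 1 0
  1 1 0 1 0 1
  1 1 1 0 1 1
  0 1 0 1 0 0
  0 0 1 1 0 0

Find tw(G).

2

A width-2 tree decomposition is:
Bags: B1 = {b, c, d}  B2 = {c, d, f}  B3 = {b, d, e}  B4 = {a, c, d}
Tree: B1–B2, B1–B3, B2–B4
The largest bag has 3 vertices, giving width 2; this decomposition certifies tw(G) ≤ 2. On the other hand G contains the 3-clique {b, d, e}. A clique must lie in a single bag of any decomposition, so no decomposition can have width below 2. Therefore the treewidth is 2.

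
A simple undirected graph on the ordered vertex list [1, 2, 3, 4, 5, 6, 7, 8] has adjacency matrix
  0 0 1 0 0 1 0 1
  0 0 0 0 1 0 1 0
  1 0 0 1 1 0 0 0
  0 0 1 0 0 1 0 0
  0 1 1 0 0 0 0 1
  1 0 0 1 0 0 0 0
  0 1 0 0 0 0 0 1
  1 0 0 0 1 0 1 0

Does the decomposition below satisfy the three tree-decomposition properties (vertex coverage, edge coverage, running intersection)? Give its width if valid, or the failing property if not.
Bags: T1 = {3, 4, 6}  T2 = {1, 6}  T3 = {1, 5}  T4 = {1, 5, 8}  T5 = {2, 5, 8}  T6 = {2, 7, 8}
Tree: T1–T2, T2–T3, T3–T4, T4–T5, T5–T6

No — edge (3,1) lies in no bag.

A tree decomposition must satisfy three properties: every vertex lies in some bag; for every edge, both endpoints lie together in some bag; and for every vertex, the bags containing it form a connected subtree. Here edge (3,1) lies in no bag, so the decomposition is invalid.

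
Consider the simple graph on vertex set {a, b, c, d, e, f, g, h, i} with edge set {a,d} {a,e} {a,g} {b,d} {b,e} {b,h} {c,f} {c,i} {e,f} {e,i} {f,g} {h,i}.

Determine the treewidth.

3

A width-3 tree decomposition is:
Bags: B1 = {a, b, d, g}  B2 = {a, b, e, g}  B3 = {b, e, f, g}  B4 = {b, e, f, h}  B5 = {e, f, h, i}  B6 = {c, f, h, i}
Tree: B1–B2, B2–B3, B3–B4, B4–B5, B5–B6
The largest bag has 4 vertices, giving width 3; this decomposition certifies tw(G) ≤ 3. For the lower bound: the 4 vertex sets {a,d,g}, {b}, {e}, {c,f,h,i} are disjoint, each induces a connected subgraph, and every pair is joined by at least one edge of G. Contracting each set to a single vertex therefore yields K_{4} as a minor, and since treewidth is minor-monotone, tw(G) ≥ tw(K_{4}) = 3. Therefore the treewidth is 3.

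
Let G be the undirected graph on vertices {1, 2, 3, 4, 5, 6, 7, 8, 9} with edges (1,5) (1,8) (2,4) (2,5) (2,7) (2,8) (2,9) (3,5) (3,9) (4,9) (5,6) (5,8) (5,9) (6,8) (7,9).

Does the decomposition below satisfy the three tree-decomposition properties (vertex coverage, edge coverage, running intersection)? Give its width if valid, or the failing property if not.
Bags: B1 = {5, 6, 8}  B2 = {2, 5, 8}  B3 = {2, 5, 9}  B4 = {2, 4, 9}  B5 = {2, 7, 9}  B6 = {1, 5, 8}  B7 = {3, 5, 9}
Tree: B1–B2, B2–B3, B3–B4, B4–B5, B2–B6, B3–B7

Yes; width 2.

Every vertex of G appears in some bag (union = {1, 2, 3, 4, 5, 6, 7, 8, 9}); every edge is covered by a bag; and for each vertex v the set of bags containing v is connected in the bag tree. The decomposition is therefore valid. The largest bag has 3 vertices, so the width is 2.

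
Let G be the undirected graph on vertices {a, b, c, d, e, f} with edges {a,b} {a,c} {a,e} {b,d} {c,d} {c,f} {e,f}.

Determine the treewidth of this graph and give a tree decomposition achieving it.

Every bag has size at most 3, so the width is 3 − 1 = 2 and tw(G) ≤ 2. Since d–b–a–c–d is a cycle in G, G is not acyclic. Forests are exactly the graphs of treewidth ≤ 1, so tw(G) ≥ 2. Combining the bounds, tw(G) = 2.

Treewidth 2.
One such decomposition:
Bags: B1 = {b, c, d}  B2 = {a, b, c}  B3 = {a, c, f}  B4 = {a, e, f}
Tree: B1–B2, B2–B3, B3–B4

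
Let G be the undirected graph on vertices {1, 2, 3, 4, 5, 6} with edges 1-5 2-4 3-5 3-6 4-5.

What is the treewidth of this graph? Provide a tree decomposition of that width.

Treewidth 1.
Bags: B1 = {4, 5}  B2 = {3, 5}  B3 = {3, 6}  B4 = {2, 4}  B5 = {1, 5}
Tree: B1–B2, B2–B3, B1–B4, B2–B5

Each bag holds 2 vertices, so the decomposition has width 1, which upper-bounds the treewidth. G has an edge, so its treewidth is at least 1. The upper and lower bounds meet at 1, so that is the treewidth.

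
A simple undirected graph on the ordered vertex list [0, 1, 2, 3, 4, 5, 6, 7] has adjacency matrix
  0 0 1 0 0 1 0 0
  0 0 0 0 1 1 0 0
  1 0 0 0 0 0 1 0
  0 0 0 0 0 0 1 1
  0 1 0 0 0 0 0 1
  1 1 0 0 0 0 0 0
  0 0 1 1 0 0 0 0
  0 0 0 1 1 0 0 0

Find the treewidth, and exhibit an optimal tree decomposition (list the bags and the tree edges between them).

Each bag holds 3 vertices, so the decomposition has width 2, which upper-bounds the treewidth. For the lower bound, G contains the cycle 3–6–2–0–5–1–4–7–3, so G is not a forest; only forests have treewidth ≤ 1, hence tw(G) ≥ 2. Hence tw(G) = 2 exactly.

Treewidth 2.
One optimal decomposition is:
Bags: B1 = {2, 3, 6}  B2 = {0, 2, 3}  B3 = {0, 3, 5}  B4 = {1, 3, 5}  B5 = {1, 3, 4}  B6 = {3, 4, 7}
Tree: B1–B2, B2–B3, B3–B4, B4–B5, B5–B6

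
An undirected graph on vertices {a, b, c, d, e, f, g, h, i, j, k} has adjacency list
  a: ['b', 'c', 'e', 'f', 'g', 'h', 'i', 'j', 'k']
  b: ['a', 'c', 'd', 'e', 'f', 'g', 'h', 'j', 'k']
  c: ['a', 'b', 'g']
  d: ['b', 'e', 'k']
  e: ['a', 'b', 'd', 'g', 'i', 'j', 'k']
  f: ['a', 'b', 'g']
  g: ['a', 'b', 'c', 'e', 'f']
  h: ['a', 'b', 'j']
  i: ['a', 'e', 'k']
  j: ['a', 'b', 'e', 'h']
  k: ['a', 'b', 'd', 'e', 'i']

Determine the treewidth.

3

A width-3 tree decomposition is:
Bags: B1 = {a, b, e, j}  B2 = {a, b, e, k}  B3 = {a, b, e, g}  B4 = {a, b, f, g}  B5 = {a, e, i, k}  B6 = {a, b, c, g}  B7 = {b, d, e, k}  B8 = {a, b, h, j}
Tree: B1–B2, B2–B3, B3–B4, B2–B5, B3–B6, B2–B7, B1–B8
Every bag has size at most 4, so the width is 4 − 1 = 3 and tw(G) ≤ 3. Conversely, {b, d, e, k} is a clique of size 4, and the vertices of any clique must share a bag in every tree decomposition; so some bag has ≥ 4 vertices and tw(G) ≥ 3. Combining the bounds, tw(G) = 3.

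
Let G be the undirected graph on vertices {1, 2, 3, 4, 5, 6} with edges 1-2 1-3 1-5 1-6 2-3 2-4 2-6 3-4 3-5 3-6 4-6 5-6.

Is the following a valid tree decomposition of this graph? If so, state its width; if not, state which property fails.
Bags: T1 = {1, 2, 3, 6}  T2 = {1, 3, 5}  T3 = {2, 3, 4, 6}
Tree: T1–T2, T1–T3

A tree decomposition must satisfy three properties: every vertex lies in some bag; for every edge, both endpoints lie together in some bag; and for every vertex, the bags containing it form a connected subtree. Here edge (6,5) lies in no bag, so the decomposition is invalid.

No — edge (6,5) lies in no bag.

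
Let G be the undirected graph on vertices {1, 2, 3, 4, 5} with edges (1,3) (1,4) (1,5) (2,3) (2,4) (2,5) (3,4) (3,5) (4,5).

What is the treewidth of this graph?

A width-3 tree decomposition is:
Bags: B1 = {1, 3, 4, 5}  B2 = {2, 3, 4, 5}
Tree: B1–B2
Each bag holds 4 vertices, so the decomposition has width 3, which upper-bounds the treewidth. For the lower bound, the 4 vertices {1, 3, 4, 5} are pairwise adjacent, and any tree decomposition puts a clique entirely inside one bag — forcing width ≥ 3. Therefore the treewidth is 3.

3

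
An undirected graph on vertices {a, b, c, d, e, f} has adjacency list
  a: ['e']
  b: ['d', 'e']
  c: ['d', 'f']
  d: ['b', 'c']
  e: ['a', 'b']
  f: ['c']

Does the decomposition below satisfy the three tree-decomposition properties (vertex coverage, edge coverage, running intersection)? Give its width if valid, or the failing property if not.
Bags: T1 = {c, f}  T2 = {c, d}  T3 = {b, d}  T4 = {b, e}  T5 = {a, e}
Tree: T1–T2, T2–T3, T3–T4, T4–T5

Yes; width 1.

Every vertex of G appears in some bag (union = {a, b, c, d, e, f}); every edge is covered by a bag; and for each vertex v the set of bags containing v is connected in the bag tree. The decomposition is therefore valid. The largest bag has 2 vertices, so the width is 1.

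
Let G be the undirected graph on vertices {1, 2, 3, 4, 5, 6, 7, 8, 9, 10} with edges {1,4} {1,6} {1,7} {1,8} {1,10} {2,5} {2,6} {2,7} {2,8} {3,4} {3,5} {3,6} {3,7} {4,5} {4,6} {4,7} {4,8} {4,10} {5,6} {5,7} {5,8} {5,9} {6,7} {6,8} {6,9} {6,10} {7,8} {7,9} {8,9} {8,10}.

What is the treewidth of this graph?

A width-4 tree decomposition is:
Bags: B1 = {1, 4, 6, 8, 10}  B2 = {1, 4, 6, 7, 8}  B3 = {4, 5, 6, 7, 8}  B4 = {3, 4, 5, 6, 7}  B5 = {2, 5, 6, 7, 8}  B6 = {5, 6, 7, 8, 9}
Tree: B1–B2, B2–B3, B3–B4, B3–B5, B5–B6
Every bag has size at most 5, so the width is 5 − 1 = 4 and tw(G) ≤ 4. On the other hand G contains the 5-clique {1, 4, 6, 8, 10}. A clique must lie in a single bag of any decomposition, so no decomposition can have width below 4. Therefore the treewidth is 4.

4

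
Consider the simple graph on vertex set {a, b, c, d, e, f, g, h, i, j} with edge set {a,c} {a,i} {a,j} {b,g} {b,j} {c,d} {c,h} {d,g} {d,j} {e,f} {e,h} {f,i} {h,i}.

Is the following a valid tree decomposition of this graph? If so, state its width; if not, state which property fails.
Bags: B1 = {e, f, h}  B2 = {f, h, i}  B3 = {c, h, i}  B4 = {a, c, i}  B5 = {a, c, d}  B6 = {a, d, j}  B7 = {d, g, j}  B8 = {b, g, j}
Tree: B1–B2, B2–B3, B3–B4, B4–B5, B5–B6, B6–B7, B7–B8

Yes; width 2.

Vertex coverage: the bags together contain {a, b, c, d, e, f, g, h, i, j}, the full vertex set. Edge coverage: each edge of G has both endpoints in at least one bag. Running intersection: for every vertex, the bags containing it form a connected subtree. All three properties hold, so this is a valid tree decomposition of width max|bag| − 1 = 2, and hence tw(G) ≤ 2.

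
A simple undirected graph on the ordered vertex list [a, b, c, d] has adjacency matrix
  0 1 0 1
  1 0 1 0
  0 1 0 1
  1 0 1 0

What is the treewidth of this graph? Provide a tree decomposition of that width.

Treewidth 2.
Bags: B1 = {a, c, d}  B2 = {a, b, c}
Tree: B1–B2

The largest bag has 3 vertices, giving width 2; this decomposition certifies tw(G) ≤ 2. Since a–d–c–b–a is a cycle in G, G is not acyclic. Forests are exactly the graphs of treewidth ≤ 1, so tw(G) ≥ 2. Hence tw(G) = 2 exactly.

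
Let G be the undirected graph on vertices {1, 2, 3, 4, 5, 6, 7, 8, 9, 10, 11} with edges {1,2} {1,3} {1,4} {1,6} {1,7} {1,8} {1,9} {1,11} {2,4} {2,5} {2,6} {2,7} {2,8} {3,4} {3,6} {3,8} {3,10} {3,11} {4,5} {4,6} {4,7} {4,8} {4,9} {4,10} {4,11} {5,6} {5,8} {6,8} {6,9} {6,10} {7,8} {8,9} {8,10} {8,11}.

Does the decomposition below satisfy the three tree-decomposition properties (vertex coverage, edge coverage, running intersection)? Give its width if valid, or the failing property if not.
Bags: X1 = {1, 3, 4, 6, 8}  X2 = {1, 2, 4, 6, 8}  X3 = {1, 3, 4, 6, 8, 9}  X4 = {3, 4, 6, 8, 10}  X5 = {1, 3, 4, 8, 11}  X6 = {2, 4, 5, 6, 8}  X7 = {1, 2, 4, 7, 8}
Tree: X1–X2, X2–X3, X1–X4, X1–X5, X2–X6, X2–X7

No — bags containing vertex 3 are not connected in the tree.

A tree decomposition must satisfy three properties: every vertex lies in some bag; for every edge, both endpoints lie together in some bag; and for every vertex, the bags containing it form a connected subtree. Here bags containing vertex 3 are not connected in the tree, so the decomposition is invalid.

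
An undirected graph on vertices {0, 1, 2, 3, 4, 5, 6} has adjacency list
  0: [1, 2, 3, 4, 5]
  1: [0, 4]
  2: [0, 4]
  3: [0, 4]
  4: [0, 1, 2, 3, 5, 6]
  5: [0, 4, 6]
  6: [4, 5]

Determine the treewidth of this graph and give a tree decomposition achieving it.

Treewidth 2.
One such decomposition:
Bags: B1 = {0, 4, 5}  B2 = {0, 2, 4}  B3 = {4, 5, 6}  B4 = {0, 3, 4}  B5 = {0, 1, 4}
Tree: B1–B2, B1–B3, B1–B4, B2–B5

Each bag holds 3 vertices, so the decomposition has width 2, which upper-bounds the treewidth. For the lower bound, the 3 vertices {0, 1, 4} are pairwise adjacent, and any tree decomposition puts a clique entirely inside one bag — forcing width ≥ 2. Hence tw(G) = 2 exactly.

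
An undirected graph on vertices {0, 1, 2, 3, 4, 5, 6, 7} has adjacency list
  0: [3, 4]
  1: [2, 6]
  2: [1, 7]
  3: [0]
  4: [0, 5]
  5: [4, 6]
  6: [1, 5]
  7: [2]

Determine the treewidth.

1

A width-1 tree decomposition is:
Bags: B1 = {2, 7}  B2 = {1, 2}  B3 = {1, 6}  B4 = {5, 6}  B5 = {4, 5}  B6 = {0, 4}  B7 = {0, 3}
Tree: B1–B2, B2–B3, B3–B4, B4–B5, B5–B6, B6–B7
Each bag holds 2 vertices, so the decomposition has width 1, which upper-bounds the treewidth. Any graph with an edge has treewidth ≥ 1, and G has the edge 7–2. Combining the bounds, tw(G) = 1.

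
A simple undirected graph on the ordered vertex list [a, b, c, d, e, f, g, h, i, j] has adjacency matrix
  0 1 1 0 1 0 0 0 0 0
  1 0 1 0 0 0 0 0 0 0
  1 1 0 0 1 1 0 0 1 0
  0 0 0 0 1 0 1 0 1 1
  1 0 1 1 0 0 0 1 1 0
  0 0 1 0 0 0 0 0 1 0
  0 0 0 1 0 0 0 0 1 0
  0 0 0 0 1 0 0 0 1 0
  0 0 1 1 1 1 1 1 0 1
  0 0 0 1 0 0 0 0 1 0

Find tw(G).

A width-2 tree decomposition is:
Bags: B1 = {e, h, i}  B2 = {c, e, i}  B3 = {d, e, i}  B4 = {a, c, e}  B5 = {c, f, i}  B6 = {d, i, j}  B7 = {d, g, i}  B8 = {a, b, c}
Tree: B1–B2, B1–B3, B2–B4, B2–B5, B3–B6, B6–B7, B4–B8
The largest bag has 3 vertices, giving width 2; this decomposition certifies tw(G) ≤ 2. For the lower bound, the 3 vertices {a, c, e} are pairwise adjacent, and any tree decomposition puts a clique entirely inside one bag — forcing width ≥ 2. Hence tw(G) = 2 exactly.

2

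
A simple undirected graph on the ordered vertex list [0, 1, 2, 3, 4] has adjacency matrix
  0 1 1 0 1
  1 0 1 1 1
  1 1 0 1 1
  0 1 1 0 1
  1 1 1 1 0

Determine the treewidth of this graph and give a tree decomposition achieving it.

Every bag has size at most 4, so the width is 4 − 1 = 3 and tw(G) ≤ 3. Conversely, {0, 1, 2, 4} is a clique of size 4, and the vertices of any clique must share a bag in every tree decomposition; so some bag has ≥ 4 vertices and tw(G) ≥ 3. The upper and lower bounds meet at 3, so that is the treewidth.

Treewidth 3.
One optimal decomposition is:
Bags: B1 = {1, 2, 3, 4}  B2 = {0, 1, 2, 4}
Tree: B1–B2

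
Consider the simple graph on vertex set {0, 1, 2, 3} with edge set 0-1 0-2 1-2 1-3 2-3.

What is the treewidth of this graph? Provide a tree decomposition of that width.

Treewidth 2.
Bags: B1 = {1, 2, 3}  B2 = {0, 1, 2}
Tree: B1–B2

Each bag holds 3 vertices, so the decomposition has width 2, which upper-bounds the treewidth. On the other hand G contains the 3-clique {0, 1, 2}. A clique must lie in a single bag of any decomposition, so no decomposition can have width below 2. The upper and lower bounds meet at 2, so that is the treewidth.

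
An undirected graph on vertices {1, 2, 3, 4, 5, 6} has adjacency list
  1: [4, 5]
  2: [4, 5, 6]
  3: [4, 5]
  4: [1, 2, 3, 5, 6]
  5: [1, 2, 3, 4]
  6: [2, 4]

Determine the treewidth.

2

A width-2 tree decomposition is:
Bags: B1 = {2, 4, 5}  B2 = {2, 4, 6}  B3 = {3, 4, 5}  B4 = {1, 4, 5}
Tree: B1–B2, B1–B3, B1–B4
Every bag has size at most 3, so the width is 3 − 1 = 2 and tw(G) ≤ 2. On the other hand G contains the 3-clique {1, 4, 5}. A clique must lie in a single bag of any decomposition, so no decomposition can have width below 2. Hence tw(G) = 2 exactly.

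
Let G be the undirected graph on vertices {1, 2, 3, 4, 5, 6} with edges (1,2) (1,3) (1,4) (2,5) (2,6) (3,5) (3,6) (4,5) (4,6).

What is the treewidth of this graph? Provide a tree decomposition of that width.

Each bag holds 4 vertices, so the decomposition has width 3, which upper-bounds the treewidth. For the lower bound: the 4 vertex sets {4,6}, {1,3}, {5}, {2} are disjoint, each induces a connected subgraph, and every pair is joined by at least one edge of G. Contracting each set to a single vertex therefore yields K_{4} as a minor, and since treewidth is minor-monotone, tw(G) ≥ tw(K_{4}) = 3. The upper and lower bounds meet at 3, so that is the treewidth.

Treewidth 3.
One optimal decomposition is:
Bags: B1 = {1, 4, 5, 6}  B2 = {1, 3, 5, 6}  B3 = {1, 2, 5, 6}
Tree: B1–B2, B2–B3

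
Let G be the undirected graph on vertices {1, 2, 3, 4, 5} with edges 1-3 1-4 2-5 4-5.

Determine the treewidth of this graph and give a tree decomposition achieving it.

Each bag holds 2 vertices, so the decomposition has width 1, which upper-bounds the treewidth. Any graph with an edge has treewidth ≥ 1, and G has the edge 3–1. Hence tw(G) = 1 exactly.

Treewidth 1.
One such decomposition:
Bags: B1 = {1, 3}  B2 = {1, 4}  B3 = {4, 5}  B4 = {2, 5}
Tree: B1–B2, B2–B3, B3–B4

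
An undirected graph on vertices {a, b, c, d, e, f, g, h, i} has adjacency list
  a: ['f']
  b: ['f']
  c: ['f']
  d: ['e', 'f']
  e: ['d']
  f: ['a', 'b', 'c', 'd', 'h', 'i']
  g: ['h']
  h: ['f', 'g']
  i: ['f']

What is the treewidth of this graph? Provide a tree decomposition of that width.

The largest bag has 2 vertices, giving width 1; this decomposition certifies tw(G) ≤ 1. Since G has at least one edge (e.g. h–f), it is not an edgeless graph, so tw(G) ≥ 1. The upper and lower bounds meet at 1, so that is the treewidth.

Treewidth 1.
One optimal decomposition is:
Bags: B1 = {f, h}  B2 = {d, f}  B3 = {c, f}  B4 = {d, e}  B5 = {b, f}  B6 = {a, f}  B7 = {f, i}  B8 = {g, h}
Tree: B1–B2, B2–B3, B2–B4, B2–B5, B1–B6, B3–B7, B1–B8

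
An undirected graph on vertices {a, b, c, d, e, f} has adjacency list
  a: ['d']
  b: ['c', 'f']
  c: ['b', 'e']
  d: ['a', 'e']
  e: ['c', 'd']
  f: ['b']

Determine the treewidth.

A width-1 tree decomposition is:
Bags: B1 = {a, d}  B2 = {d, e}  B3 = {c, e}  B4 = {b, c}  B5 = {b, f}
Tree: B1–B2, B2–B3, B3–B4, B4–B5
The largest bag has 2 vertices, giving width 1; this decomposition certifies tw(G) ≤ 1. Any graph with an edge has treewidth ≥ 1, and G has the edge a–d. Therefore the treewidth is 1.

1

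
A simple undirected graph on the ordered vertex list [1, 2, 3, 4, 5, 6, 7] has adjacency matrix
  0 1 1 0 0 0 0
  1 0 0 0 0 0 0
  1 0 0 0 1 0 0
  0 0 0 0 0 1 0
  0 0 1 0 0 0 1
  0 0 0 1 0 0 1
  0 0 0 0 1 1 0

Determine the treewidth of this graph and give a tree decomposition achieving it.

The largest bag has 2 vertices, giving width 1; this decomposition certifies tw(G) ≤ 1. G has an edge, so its treewidth is at least 1. Combining the bounds, tw(G) = 1.

Treewidth 1.
One optimal decomposition is:
Bags: B1 = {1, 2}  B2 = {1, 3}  B3 = {3, 5}  B4 = {5, 7}  B5 = {6, 7}  B6 = {4, 6}
Tree: B1–B2, B2–B3, B3–B4, B4–B5, B5–B6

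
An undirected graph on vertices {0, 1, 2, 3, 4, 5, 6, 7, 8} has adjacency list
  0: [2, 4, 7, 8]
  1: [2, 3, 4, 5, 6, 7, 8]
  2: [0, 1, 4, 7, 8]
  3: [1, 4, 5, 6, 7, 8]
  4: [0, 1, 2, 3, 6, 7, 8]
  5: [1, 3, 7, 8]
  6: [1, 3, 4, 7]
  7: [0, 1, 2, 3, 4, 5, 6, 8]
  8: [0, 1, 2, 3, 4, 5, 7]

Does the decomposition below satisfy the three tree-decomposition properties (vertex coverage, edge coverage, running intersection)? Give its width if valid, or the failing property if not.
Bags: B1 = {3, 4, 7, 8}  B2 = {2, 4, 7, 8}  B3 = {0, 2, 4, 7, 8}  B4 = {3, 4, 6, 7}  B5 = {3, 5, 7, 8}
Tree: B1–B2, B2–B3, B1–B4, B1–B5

A tree decomposition must satisfy three properties: every vertex lies in some bag; for every edge, both endpoints lie together in some bag; and for every vertex, the bags containing it form a connected subtree. Here vertex 1 appears in no bag, so the decomposition is invalid.

No — vertex 1 appears in no bag.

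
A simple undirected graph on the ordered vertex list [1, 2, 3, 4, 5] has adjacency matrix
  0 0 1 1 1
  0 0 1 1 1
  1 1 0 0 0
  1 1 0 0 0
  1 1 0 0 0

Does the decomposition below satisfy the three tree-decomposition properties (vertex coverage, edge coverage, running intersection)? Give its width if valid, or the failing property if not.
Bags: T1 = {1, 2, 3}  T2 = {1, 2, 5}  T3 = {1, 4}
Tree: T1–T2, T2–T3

No — edge (2,4) lies in no bag.

A tree decomposition must satisfy three properties: every vertex lies in some bag; for every edge, both endpoints lie together in some bag; and for every vertex, the bags containing it form a connected subtree. Here edge (2,4) lies in no bag, so the decomposition is invalid.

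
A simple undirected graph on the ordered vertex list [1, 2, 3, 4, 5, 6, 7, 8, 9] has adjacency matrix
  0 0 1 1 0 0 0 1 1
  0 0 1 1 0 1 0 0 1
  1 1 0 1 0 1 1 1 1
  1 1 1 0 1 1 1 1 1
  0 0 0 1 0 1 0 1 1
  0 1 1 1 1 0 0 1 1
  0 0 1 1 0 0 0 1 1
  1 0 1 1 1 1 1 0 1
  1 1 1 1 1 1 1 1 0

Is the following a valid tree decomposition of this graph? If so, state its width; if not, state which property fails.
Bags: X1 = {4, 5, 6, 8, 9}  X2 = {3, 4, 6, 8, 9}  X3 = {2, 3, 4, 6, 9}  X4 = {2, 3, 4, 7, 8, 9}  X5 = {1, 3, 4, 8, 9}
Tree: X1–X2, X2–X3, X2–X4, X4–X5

No — bags containing vertex 2 are not connected in the tree.

A tree decomposition must satisfy three properties: every vertex lies in some bag; for every edge, both endpoints lie together in some bag; and for every vertex, the bags containing it form a connected subtree. Here bags containing vertex 2 are not connected in the tree, so the decomposition is invalid.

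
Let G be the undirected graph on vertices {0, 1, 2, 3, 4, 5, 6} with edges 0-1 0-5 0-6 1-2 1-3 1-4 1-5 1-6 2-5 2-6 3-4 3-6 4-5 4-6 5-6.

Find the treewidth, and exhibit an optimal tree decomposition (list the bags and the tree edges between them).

Treewidth 3.
One optimal decomposition is:
Bags: B1 = {0, 1, 5, 6}  B2 = {1, 4, 5, 6}  B3 = {1, 2, 5, 6}  B4 = {1, 3, 4, 6}
Tree: B1–B2, B1–B3, B2–B4

Every bag has size at most 4, so the width is 4 − 1 = 3 and tw(G) ≤ 3. On the other hand G contains the 4-clique {1, 3, 4, 6}. A clique must lie in a single bag of any decomposition, so no decomposition can have width below 3. Combining the bounds, tw(G) = 3.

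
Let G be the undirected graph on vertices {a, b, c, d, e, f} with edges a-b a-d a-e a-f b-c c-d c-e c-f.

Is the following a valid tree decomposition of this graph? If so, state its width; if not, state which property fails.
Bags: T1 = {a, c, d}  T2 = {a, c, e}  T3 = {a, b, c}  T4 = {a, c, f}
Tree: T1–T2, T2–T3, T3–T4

Checking the three conditions: (i) the bags cover all of {a, b, c, d, e, f}; (ii) for each edge, some bag contains both endpoints; (iii) the bags containing any fixed vertex form a subtree. All hold, so the decomposition is valid with width 3 − 1 = 2.

Yes; width 2.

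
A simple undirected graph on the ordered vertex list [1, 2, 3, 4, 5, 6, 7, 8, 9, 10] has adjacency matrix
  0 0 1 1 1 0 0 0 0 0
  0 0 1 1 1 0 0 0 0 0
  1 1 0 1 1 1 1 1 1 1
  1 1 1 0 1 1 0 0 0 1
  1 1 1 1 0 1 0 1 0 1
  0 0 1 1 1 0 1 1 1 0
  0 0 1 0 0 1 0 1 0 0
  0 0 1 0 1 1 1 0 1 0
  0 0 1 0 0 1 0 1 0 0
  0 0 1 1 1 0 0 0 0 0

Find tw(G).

3

A width-3 tree decomposition is:
Bags: B1 = {3, 5, 6, 8}  B2 = {3, 4, 5, 6}  B3 = {3, 6, 7, 8}  B4 = {3, 4, 5, 10}  B5 = {2, 3, 4, 5}  B6 = {3, 6, 8, 9}  B7 = {1, 3, 4, 5}
Tree: B1–B2, B1–B3, B2–B4, B4–B5, B1–B6, B5–B7
The largest bag has 4 vertices, giving width 3; this decomposition certifies tw(G) ≤ 3. On the other hand G contains the 4-clique {3, 6, 8, 9}. A clique must lie in a single bag of any decomposition, so no decomposition can have width below 3. Therefore the treewidth is 3.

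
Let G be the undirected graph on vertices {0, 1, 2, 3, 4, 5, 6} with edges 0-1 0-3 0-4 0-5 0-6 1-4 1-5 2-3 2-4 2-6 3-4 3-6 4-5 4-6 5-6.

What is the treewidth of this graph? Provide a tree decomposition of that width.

Each bag holds 4 vertices, so the decomposition has width 3, which upper-bounds the treewidth. For the lower bound, the 4 vertices {0, 3, 4, 6} are pairwise adjacent, and any tree decomposition puts a clique entirely inside one bag — forcing width ≥ 3. Therefore the treewidth is 3.

Treewidth 3.
One such decomposition:
Bags: B1 = {2, 3, 4, 6}  B2 = {0, 3, 4, 6}  B3 = {0, 4, 5, 6}  B4 = {0, 1, 4, 5}
Tree: B1–B2, B2–B3, B3–B4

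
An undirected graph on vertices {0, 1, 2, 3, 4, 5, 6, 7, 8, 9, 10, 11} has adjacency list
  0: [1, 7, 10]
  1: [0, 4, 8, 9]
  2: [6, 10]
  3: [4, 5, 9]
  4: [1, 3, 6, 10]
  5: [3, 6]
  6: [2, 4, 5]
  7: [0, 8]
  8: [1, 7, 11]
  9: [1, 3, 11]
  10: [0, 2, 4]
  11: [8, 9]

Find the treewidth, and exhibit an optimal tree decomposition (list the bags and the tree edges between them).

Each bag holds 4 vertices, so the decomposition has width 3, which upper-bounds the treewidth. For the lower bound: the 4 vertex sets {2,5,6}, {3}, {4}, {0,1,9,10} are disjoint, each induces a connected subgraph, and every pair is joined by at least one edge of G. Contracting each set to a single vertex therefore yields K_{4} as a minor, and since treewidth is minor-monotone, tw(G) ≥ tw(K_{4}) = 3. The upper and lower bounds meet at 3, so that is the treewidth.

Treewidth 3.
One such decomposition:
Bags: B1 = {2, 3, 5, 6}  B2 = {2, 3, 4, 6}  B3 = {2, 3, 4, 10}  B4 = {3, 4, 9, 10}  B5 = {1, 4, 9, 10}  B6 = {0, 1, 9, 10}  B7 = {0, 1, 9, 11}  B8 = {0, 1, 8, 11}  B9 = {0, 7, 8, 11}
Tree: B1–B2, B2–B3, B3–B4, B4–B5, B5–B6, B6–B7, B7–B8, B8–B9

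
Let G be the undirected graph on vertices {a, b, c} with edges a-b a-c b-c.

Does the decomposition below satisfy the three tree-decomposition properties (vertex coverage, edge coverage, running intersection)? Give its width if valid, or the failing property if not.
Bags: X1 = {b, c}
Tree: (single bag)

A tree decomposition must satisfy three properties: every vertex lies in some bag; for every edge, both endpoints lie together in some bag; and for every vertex, the bags containing it form a connected subtree. Here vertex a appears in no bag, so the decomposition is invalid.

No — vertex a appears in no bag.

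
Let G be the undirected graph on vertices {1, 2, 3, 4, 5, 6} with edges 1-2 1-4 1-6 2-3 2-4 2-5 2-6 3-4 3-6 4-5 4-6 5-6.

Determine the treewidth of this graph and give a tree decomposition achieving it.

Treewidth 3.
One optimal decomposition is:
Bags: B1 = {1, 2, 4, 6}  B2 = {2, 3, 4, 6}  B3 = {2, 4, 5, 6}
Tree: B1–B2, B1–B3

Every bag has size at most 4, so the width is 4 − 1 = 3 and tw(G) ≤ 3. For the lower bound, the 4 vertices {1, 2, 4, 6} are pairwise adjacent, and any tree decomposition puts a clique entirely inside one bag — forcing width ≥ 3. Therefore the treewidth is 3.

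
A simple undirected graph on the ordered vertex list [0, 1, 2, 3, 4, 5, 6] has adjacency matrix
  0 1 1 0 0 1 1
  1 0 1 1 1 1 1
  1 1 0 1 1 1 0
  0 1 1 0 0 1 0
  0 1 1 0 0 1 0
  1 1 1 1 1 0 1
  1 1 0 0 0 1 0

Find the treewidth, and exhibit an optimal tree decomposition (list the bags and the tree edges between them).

Every bag has size at most 4, so the width is 4 − 1 = 3 and tw(G) ≤ 3. On the other hand G contains the 4-clique {0, 1, 2, 5}. A clique must lie in a single bag of any decomposition, so no decomposition can have width below 3. The upper and lower bounds meet at 3, so that is the treewidth.

Treewidth 3.
One optimal decomposition is:
Bags: B1 = {1, 2, 3, 5}  B2 = {1, 2, 4, 5}  B3 = {0, 1, 2, 5}  B4 = {0, 1, 5, 6}
Tree: B1–B2, B1–B3, B3–B4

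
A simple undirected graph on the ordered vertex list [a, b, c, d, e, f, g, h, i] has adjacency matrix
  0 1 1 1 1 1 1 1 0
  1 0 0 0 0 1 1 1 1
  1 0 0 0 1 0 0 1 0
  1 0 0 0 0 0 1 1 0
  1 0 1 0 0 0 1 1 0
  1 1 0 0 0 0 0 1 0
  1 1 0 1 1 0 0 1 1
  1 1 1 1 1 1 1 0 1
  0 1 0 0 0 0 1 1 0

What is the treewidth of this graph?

3

A width-3 tree decomposition is:
Bags: B1 = {a, b, g, h}  B2 = {a, b, f, h}  B3 = {b, g, h, i}  B4 = {a, d, g, h}  B5 = {a, e, g, h}  B6 = {a, c, e, h}
Tree: B1–B2, B1–B3, B1–B4, B1–B5, B5–B6
The largest bag has 4 vertices, giving width 3; this decomposition certifies tw(G) ≤ 3. Conversely, {a, d, g, h} is a clique of size 4, and the vertices of any clique must share a bag in every tree decomposition; so some bag has ≥ 4 vertices and tw(G) ≥ 3. The upper and lower bounds meet at 3, so that is the treewidth.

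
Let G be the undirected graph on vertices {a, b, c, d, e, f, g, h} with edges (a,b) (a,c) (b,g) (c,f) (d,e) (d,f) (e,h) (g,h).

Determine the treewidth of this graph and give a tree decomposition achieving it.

Treewidth 2.
One such decomposition:
Bags: B1 = {d, e, f}  B2 = {e, f, h}  B3 = {f, g, h}  B4 = {b, f, g}  B5 = {a, b, f}  B6 = {a, c, f}
Tree: B1–B2, B2–B3, B3–B4, B4–B5, B5–B6

Every bag has size at most 3, so the width is 3 − 1 = 2 and tw(G) ≤ 2. For the lower bound, G contains the cycle f–d–e–h–g–b–a–c–f, so G is not a forest; only forests have treewidth ≤ 1, hence tw(G) ≥ 2. The upper and lower bounds meet at 2, so that is the treewidth.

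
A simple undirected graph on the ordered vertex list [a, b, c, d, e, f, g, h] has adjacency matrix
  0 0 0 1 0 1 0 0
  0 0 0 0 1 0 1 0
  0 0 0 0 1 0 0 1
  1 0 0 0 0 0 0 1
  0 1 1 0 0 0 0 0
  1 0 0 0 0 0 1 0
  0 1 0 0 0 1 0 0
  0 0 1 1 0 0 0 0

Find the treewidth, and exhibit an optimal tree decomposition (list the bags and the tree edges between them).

Every bag has size at most 3, so the width is 3 − 1 = 2 and tw(G) ≤ 2. The edges e–c–h–d–a–f–g–b–e form a cycle, so G is not a tree and its treewidth is at least 2. Hence tw(G) = 2 exactly.

Treewidth 2.
One such decomposition:
Bags: B1 = {c, e, h}  B2 = {d, e, h}  B3 = {a, d, e}  B4 = {a, e, f}  B5 = {e, f, g}  B6 = {b, e, g}
Tree: B1–B2, B2–B3, B3–B4, B4–B5, B5–B6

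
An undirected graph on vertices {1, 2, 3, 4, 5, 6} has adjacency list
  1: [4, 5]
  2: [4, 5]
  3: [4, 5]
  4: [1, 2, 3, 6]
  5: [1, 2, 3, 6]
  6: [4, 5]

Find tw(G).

2

A width-2 tree decomposition is:
Bags: B1 = {2, 4, 5}  B2 = {4, 5, 6}  B3 = {1, 4, 5}  B4 = {3, 4, 5}
Tree: B1–B2, B2–B3, B3–B4
The largest bag has 3 vertices, giving width 2; this decomposition certifies tw(G) ≤ 2. For the lower bound, G contains the cycle 2–4–6–5–2, so G is not a forest; only forests have treewidth ≤ 1, hence tw(G) ≥ 2. Therefore the treewidth is 2.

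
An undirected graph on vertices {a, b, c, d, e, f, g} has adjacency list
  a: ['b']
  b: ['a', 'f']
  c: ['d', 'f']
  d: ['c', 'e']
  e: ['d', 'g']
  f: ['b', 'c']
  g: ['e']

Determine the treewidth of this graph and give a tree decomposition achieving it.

The largest bag has 2 vertices, giving width 1; this decomposition certifies tw(G) ≤ 1. Since G has at least one edge (e.g. g–e), it is not an edgeless graph, so tw(G) ≥ 1. Hence tw(G) = 1 exactly.

Treewidth 1.
Bags: B1 = {e, g}  B2 = {d, e}  B3 = {c, d}  B4 = {c, f}  B5 = {b, f}  B6 = {a, b}
Tree: B1–B2, B2–B3, B3–B4, B4–B5, B5–B6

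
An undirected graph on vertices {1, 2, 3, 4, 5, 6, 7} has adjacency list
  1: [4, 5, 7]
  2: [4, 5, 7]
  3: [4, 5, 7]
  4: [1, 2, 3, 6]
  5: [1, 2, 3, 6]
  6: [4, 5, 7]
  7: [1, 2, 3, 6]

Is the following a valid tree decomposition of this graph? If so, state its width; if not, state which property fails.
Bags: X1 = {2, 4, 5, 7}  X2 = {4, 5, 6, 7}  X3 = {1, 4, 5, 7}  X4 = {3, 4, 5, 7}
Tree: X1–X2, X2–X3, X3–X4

Checking the three conditions: (i) the bags cover all of {1, 2, 3, 4, 5, 6, 7}; (ii) for each edge, some bag contains both endpoints; (iii) the bags containing any fixed vertex form a subtree. All hold, so the decomposition is valid with width 4 − 1 = 3.

Yes; width 3.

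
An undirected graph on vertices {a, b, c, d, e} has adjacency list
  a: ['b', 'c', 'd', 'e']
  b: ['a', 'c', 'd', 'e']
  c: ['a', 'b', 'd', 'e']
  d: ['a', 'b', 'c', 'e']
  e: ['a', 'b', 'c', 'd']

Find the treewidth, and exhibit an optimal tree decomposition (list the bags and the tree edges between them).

With just one bag of size 5, the width is 5 − 1 = 4, so tw(G) ≤ 4. For the lower bound, the 5 vertices {a, b, c, d, e} are pairwise adjacent, and any tree decomposition puts a clique entirely inside one bag — forcing width ≥ 4. Therefore the treewidth is 4.

Treewidth 4.
One optimal decomposition is:
Bags: B1 = {a, b, c, d, e}
Tree: (single bag)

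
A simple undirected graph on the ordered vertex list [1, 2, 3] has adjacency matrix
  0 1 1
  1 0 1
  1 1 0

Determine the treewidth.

2

A width-2 tree decomposition is:
Bags: B1 = {1, 2, 3}
Tree: (single bag)
With just one bag of size 3, the width is 3 − 1 = 2, so tw(G) ≤ 2. On the other hand G contains the 3-clique {1, 2, 3}. A clique must lie in a single bag of any decomposition, so no decomposition can have width below 2. Therefore the treewidth is 2.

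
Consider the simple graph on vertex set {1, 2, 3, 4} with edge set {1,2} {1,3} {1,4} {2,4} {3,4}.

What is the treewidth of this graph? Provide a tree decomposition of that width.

Treewidth 2.
One such decomposition:
Bags: B1 = {1, 3, 4}  B2 = {1, 2, 4}
Tree: B1–B2

Every bag has size at most 3, so the width is 3 − 1 = 2 and tw(G) ≤ 2. On the other hand G contains the 3-clique {1, 2, 4}. A clique must lie in a single bag of any decomposition, so no decomposition can have width below 2. Therefore the treewidth is 2.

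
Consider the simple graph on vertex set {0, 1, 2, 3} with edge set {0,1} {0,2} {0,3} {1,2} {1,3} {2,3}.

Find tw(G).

3

A width-3 tree decomposition is:
Bags: B1 = {0, 1, 2, 3}
Tree: (single bag)
With just one bag of size 4, the width is 4 − 1 = 3, so tw(G) ≤ 3. Conversely, {0, 1, 2, 3} is a clique of size 4, and the vertices of any clique must share a bag in every tree decomposition; so some bag has ≥ 4 vertices and tw(G) ≥ 3. Hence tw(G) = 3 exactly.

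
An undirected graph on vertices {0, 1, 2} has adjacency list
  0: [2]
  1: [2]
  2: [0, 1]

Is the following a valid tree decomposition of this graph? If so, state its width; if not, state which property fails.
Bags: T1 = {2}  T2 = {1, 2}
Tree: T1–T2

No — vertex 0 appears in no bag.

A tree decomposition must satisfy three properties: every vertex lies in some bag; for every edge, both endpoints lie together in some bag; and for every vertex, the bags containing it form a connected subtree. Here vertex 0 appears in no bag, so the decomposition is invalid.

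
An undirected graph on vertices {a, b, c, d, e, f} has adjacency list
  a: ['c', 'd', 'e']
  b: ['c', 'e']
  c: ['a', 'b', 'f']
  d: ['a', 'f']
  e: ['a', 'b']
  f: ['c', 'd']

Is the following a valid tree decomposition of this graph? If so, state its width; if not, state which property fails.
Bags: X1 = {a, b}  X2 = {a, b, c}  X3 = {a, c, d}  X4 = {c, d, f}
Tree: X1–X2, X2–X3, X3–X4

A tree decomposition must satisfy three properties: every vertex lies in some bag; for every edge, both endpoints lie together in some bag; and for every vertex, the bags containing it form a connected subtree. Here vertex e appears in no bag, so the decomposition is invalid.

No — vertex e appears in no bag.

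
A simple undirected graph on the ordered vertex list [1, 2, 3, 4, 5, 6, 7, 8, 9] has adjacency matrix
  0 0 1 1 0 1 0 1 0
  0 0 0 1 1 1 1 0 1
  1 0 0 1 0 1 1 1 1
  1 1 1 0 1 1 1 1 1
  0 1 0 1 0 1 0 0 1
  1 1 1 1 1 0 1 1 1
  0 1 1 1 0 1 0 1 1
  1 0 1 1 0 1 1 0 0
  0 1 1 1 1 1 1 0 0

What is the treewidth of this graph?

A width-4 tree decomposition is:
Bags: B1 = {3, 4, 6, 7, 8}  B2 = {3, 4, 6, 7, 9}  B3 = {1, 3, 4, 6, 8}  B4 = {2, 4, 6, 7, 9}  B5 = {2, 4, 5, 6, 9}
Tree: B1–B2, B1–B3, B2–B4, B4–B5
Every bag has size at most 5, so the width is 5 − 1 = 4 and tw(G) ≤ 4. On the other hand G contains the 5-clique {2, 4, 5, 6, 9}. A clique must lie in a single bag of any decomposition, so no decomposition can have width below 4. Hence tw(G) = 4 exactly.

4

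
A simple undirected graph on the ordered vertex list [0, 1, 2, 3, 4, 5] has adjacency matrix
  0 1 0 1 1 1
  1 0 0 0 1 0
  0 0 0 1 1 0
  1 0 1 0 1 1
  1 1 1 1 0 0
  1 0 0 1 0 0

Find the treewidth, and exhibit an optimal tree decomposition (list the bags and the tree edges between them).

Treewidth 2.
One optimal decomposition is:
Bags: B1 = {0, 1, 4}  B2 = {0, 3, 4}  B3 = {2, 3, 4}  B4 = {0, 3, 5}
Tree: B1–B2, B2–B3, B2–B4

Each bag holds 3 vertices, so the decomposition has width 2, which upper-bounds the treewidth. Conversely, {0, 1, 4} is a clique of size 3, and the vertices of any clique must share a bag in every tree decomposition; so some bag has ≥ 3 vertices and tw(G) ≥ 2. Therefore the treewidth is 2.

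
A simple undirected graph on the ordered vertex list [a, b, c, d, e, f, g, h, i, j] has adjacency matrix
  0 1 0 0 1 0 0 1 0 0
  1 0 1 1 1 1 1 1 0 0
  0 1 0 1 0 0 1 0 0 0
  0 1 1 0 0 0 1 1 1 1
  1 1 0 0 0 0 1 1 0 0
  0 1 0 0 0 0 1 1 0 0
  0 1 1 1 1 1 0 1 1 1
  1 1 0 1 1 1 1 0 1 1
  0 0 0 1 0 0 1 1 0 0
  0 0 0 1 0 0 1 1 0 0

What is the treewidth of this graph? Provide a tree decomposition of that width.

Treewidth 3.
One optimal decomposition is:
Bags: B1 = {b, e, g, h}  B2 = {b, f, g, h}  B3 = {b, d, g, h}  B4 = {b, c, d, g}  B5 = {d, g, h, i}  B6 = {a, b, e, h}  B7 = {d, g, h, j}
Tree: B1–B2, B1–B3, B3–B4, B3–B5, B1–B6, B5–B7

The largest bag has 4 vertices, giving width 3; this decomposition certifies tw(G) ≤ 3. For the lower bound, the 4 vertices {d, g, h, j} are pairwise adjacent, and any tree decomposition puts a clique entirely inside one bag — forcing width ≥ 3. The upper and lower bounds meet at 3, so that is the treewidth.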